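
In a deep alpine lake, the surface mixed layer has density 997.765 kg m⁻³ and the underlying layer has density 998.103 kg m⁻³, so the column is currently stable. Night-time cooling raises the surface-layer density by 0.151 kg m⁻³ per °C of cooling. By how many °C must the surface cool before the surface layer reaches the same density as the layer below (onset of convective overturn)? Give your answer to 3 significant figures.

2.24 °C

Density deficit of the surface layer: 998.103 − 997.765 = 0.338 kg m⁻³.
Required change = 0.338 / 0.151 = 2.24 °C.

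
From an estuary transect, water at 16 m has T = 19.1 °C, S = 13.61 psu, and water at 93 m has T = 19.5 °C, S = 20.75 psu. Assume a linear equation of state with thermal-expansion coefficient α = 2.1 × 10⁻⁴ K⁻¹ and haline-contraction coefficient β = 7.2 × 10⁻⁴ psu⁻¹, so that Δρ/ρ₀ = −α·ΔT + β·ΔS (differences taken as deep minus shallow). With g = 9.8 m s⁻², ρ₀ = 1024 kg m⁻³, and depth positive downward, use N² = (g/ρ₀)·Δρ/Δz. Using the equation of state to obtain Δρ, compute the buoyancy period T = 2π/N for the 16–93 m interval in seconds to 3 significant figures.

248 s

ΔT = +0.4 K, ΔS = +7.14 psu (deep − shallow).
Δρ/ρ₀ = −αΔT + βΔS = -8.40 × 10⁻⁵ + 5.1408 × 10⁻³ = 5.0568 × 10⁻³, so Δρ ≈ 5.178 kg m⁻³.
N² = (g/ρ₀)·Δρ/Δz = g·(Δρ/ρ₀)/Δz = 9.8 × 5.0568 × 10⁻³ / 77 = 6.4359 × 10⁻⁴ s⁻².
N = √(6.4359 × 10⁻⁴) = 0.025369 rad s⁻¹ → T = 2π/N = 247.67 s ≈ 248 s.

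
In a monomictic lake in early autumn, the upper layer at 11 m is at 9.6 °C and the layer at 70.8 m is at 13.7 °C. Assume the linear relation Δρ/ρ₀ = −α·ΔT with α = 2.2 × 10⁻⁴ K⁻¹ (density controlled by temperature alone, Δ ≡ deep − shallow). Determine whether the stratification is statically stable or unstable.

unstable

ΔT = 13.7 − 9.6 = +4.1 K, so Δρ/ρ₀ = −αΔT = -9.02 × 10⁻⁴.
Δρ/ρ₀ < 0, so Δρ < 0: deeper water is lighter → statically unstable; the column would overturn.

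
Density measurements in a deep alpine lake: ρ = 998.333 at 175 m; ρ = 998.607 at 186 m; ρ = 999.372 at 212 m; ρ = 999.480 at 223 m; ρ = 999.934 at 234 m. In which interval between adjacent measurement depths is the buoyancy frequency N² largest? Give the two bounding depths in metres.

223–234 m

Compute the density gradient over each adjacent pair:
  175–186 m: Δρ/Δz = 0.274/11 = 0.025 kg m⁻⁴
  186–212 m: Δρ/Δz = 0.765/26 = 0.029 kg m⁻⁴
  212–223 m: Δρ/Δz = 0.108/11 = 9.8 × 10⁻³ kg m⁻⁴
  223–234 m: Δρ/Δz = 0.454/11 = 0.041 kg m⁻⁴
The largest gradient is in the 223–234 m interval — the pycnocline.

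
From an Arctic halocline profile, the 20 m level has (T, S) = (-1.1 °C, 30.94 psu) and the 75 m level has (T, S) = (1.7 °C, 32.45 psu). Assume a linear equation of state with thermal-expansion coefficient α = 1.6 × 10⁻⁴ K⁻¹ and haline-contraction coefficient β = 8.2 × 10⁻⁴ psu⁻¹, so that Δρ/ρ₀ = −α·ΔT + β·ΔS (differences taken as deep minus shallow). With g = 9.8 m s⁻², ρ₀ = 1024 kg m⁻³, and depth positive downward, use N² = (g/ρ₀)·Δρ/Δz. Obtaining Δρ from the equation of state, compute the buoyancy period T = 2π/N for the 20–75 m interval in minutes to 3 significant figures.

ΔT = +2.8 K, ΔS = +1.51 psu (deep − shallow).
Δρ/ρ₀ = −αΔT + βΔS = -4.48 × 10⁻⁴ + 1.2382 × 10⁻³ = 7.902 × 10⁻⁴, so Δρ ≈ 0.8092 kg m⁻³.
N² = (g/ρ₀)·Δρ/Δz = g·(Δρ/ρ₀)/Δz = 9.8 × 7.902 × 10⁻⁴ / 55 = 1.4080 × 10⁻⁴ s⁻².
N = √(1.4080 × 10⁻⁴) = 0.011866 rad s⁻¹ → T = 2π/N = 529.51 s = 8.8252 min ≈ 8.83 min.

8.83 min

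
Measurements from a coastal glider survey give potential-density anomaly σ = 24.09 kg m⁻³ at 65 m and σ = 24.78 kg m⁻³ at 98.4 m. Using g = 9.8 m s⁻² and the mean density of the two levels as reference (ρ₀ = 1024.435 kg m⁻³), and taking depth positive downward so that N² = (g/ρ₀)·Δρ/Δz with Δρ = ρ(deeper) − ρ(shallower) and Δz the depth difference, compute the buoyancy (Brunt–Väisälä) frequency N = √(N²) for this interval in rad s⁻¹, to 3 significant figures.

0.0141 rad s⁻¹

Δρ = 1024.78 − 1024.09 = 0.69 kg m⁻³ over Δz = 98.4 − 65 = 33.4 m.
N² = (9.8/1024.435) × (0.69/33.4) = 1.9763 × 10⁻⁴ s⁻².
N = √(1.9763 × 10⁻⁴) = 0.014058 rad s⁻¹ ≈ 0.0141 rad s⁻¹.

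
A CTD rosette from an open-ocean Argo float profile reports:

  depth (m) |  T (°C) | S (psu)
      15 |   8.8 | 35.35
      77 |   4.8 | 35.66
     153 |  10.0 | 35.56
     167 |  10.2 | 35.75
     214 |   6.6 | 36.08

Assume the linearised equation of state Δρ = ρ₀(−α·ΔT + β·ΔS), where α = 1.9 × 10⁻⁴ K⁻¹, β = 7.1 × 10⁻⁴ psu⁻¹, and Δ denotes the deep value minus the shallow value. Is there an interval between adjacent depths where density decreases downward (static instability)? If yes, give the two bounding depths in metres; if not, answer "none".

Evaluate Δρ/ρ₀ = −αΔT + βΔS across each adjacent pair:
  15–77 m: −αΔT+βΔS = −(1.9 × 10⁻⁴)(-4.0)+(7.1 × 10⁻⁴)(+0.31) = 9.8 × 10⁻⁴ → stable
  77–153 m: −αΔT+βΔS = −(1.9 × 10⁻⁴)(+5.2)+(7.1 × 10⁻⁴)(-0.10) = -1.1 × 10⁻³ → UNSTABLE
  153–167 m: −αΔT+βΔS = −(1.9 × 10⁻⁴)(+0.2)+(7.1 × 10⁻⁴)(+0.19) = 9.7 × 10⁻⁵ → stable
  167–214 m: −αΔT+βΔS = −(1.9 × 10⁻⁴)(-3.6)+(7.1 × 10⁻⁴)(+0.33) = 9.2 × 10⁻⁴ → stable
The 77–153 m interval has Δρ < 0: lighter water underlies denser water.

77–153 m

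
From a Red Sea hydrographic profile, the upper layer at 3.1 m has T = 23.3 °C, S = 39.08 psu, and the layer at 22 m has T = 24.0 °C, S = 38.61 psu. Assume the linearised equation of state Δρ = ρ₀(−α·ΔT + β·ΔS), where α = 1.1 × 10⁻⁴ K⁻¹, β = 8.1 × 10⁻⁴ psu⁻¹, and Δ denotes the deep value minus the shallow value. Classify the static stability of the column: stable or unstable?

ΔT = 24.0 − 23.3 = +0.7 K and ΔS = 38.61 − 39.08 = -0.47 psu (deep − shallow).
−αΔT = -7.70 × 10⁻⁵; βΔS = -3.807 × 10⁻⁴; sum Δρ/ρ₀ = -4.577 × 10⁻⁴.
Δρ/ρ₀ < 0, so Δρ < 0: deeper water is lighter → statically unstable; the column would overturn.

unstable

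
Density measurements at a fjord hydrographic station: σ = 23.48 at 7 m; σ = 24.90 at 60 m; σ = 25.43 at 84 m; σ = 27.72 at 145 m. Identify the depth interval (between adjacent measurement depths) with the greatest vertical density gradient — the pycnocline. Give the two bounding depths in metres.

84–145 m

Compute the density gradient over each adjacent pair:
  7–60 m: Δρ/Δz = 1.42/53 = 0.027 kg m⁻⁴
  60–84 m: Δρ/Δz = 0.53/24 = 0.022 kg m⁻⁴
  84–145 m: Δρ/Δz = 2.29/61 = 0.038 kg m⁻⁴
The largest gradient is in the 84–145 m interval — the pycnocline.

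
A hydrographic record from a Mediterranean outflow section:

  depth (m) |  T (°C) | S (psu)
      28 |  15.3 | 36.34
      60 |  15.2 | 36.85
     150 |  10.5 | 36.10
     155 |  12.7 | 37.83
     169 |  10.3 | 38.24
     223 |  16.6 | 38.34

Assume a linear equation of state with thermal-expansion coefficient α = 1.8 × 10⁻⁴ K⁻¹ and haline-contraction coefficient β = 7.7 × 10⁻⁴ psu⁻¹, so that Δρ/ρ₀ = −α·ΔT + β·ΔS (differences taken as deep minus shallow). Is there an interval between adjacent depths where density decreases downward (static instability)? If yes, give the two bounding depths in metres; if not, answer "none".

169–223 m

Evaluate Δρ/ρ₀ = −αΔT + βΔS across each adjacent pair:
  28–60 m: −αΔT+βΔS = −(1.8 × 10⁻⁴)(-0.1)+(7.7 × 10⁻⁴)(+0.51) = 4.1 × 10⁻⁴ → stable
  60–150 m: −αΔT+βΔS = −(1.8 × 10⁻⁴)(-4.7)+(7.7 × 10⁻⁴)(-0.75) = 2.7 × 10⁻⁴ → stable
  150–155 m: −αΔT+βΔS = −(1.8 × 10⁻⁴)(+2.2)+(7.7 × 10⁻⁴)(+1.73) = 9.4 × 10⁻⁴ → stable
  155–169 m: −αΔT+βΔS = −(1.8 × 10⁻⁴)(-2.4)+(7.7 × 10⁻⁴)(+0.41) = 7.5 × 10⁻⁴ → stable
  169–223 m: −αΔT+βΔS = −(1.8 × 10⁻⁴)(+6.3)+(7.7 × 10⁻⁴)(+0.10) = -1.1 × 10⁻³ → UNSTABLE
The 169–223 m interval has Δρ < 0: lighter water underlies denser water.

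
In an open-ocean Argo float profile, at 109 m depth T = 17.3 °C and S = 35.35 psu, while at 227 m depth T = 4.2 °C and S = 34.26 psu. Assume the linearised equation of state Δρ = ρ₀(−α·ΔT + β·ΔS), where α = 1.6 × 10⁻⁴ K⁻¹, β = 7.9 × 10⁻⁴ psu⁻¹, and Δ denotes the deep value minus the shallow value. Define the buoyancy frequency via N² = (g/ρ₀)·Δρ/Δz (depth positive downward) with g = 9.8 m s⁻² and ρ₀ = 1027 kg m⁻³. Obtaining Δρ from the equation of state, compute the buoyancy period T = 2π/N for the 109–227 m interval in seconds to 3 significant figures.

620 s

ΔT = -13.1 K, ΔS = -1.09 psu (deep − shallow).
Δρ/ρ₀ = −αΔT + βΔS = 2.096 × 10⁻³ − 8.611 × 10⁻⁴ = 1.2349 × 10⁻³, so Δρ ≈ 1.268 kg m⁻³.
N² = (g/ρ₀)·Δρ/Δz = g·(Δρ/ρ₀)/Δz = 9.8 × 1.2349 × 10⁻³ / 118 = 1.0256 × 10⁻⁴ s⁻².
N = √(1.0256 × 10⁻⁴) = 0.010127 rad s⁻¹ → T = 2π/N = 620.44 s ≈ 620 s.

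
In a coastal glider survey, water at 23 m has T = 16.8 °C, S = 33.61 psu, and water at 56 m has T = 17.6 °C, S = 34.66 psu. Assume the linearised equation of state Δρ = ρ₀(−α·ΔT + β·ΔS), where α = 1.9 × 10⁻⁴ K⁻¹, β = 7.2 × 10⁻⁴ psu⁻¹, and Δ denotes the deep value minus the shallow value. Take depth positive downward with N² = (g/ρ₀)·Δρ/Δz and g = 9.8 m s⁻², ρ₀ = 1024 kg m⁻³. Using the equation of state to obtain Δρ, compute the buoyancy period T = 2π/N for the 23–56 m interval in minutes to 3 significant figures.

7.82 min

ΔT = +0.8 K, ΔS = +1.05 psu (deep − shallow).
Δρ/ρ₀ = −αΔT + βΔS = -1.52 × 10⁻⁴ + 7.56 × 10⁻⁴ = 6.04 × 10⁻⁴, so Δρ ≈ 0.6185 kg m⁻³.
N² = (g/ρ₀)·Δρ/Δz = g·(Δρ/ρ₀)/Δz = 9.8 × 6.04 × 10⁻⁴ / 33 = 1.7937 × 10⁻⁴ s⁻².
N = √(1.7937 × 10⁻⁴) = 0.013393 rad s⁻¹ → T = 2π/N = 469.14 s = 7.8190 min ≈ 7.82 min.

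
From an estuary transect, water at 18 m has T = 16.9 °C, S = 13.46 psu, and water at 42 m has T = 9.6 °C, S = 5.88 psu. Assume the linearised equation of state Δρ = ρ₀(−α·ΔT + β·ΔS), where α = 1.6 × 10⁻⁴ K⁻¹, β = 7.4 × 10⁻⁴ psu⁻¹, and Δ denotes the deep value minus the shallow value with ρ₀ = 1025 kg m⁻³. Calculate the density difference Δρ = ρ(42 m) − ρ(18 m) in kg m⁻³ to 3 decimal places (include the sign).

-4.552 kg m⁻³

ΔT = -7.3 K, ΔS = -7.58 psu (deep − shallow).
Δρ/ρ₀ = −(1.6 × 10⁻⁴)(-7.3) + (7.4 × 10⁻⁴)(-7.58) = -4.4412 × 10⁻³.
Δρ = 1025 × (-4.4412 × 10⁻³) = -4.552 kg m⁻³.
Negative Δρ: lighter below, statically unstable.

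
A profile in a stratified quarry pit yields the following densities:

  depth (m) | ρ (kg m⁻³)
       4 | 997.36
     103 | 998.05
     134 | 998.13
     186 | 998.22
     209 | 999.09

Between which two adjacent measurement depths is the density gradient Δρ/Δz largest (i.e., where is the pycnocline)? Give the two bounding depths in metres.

186–209 m

Compute the density gradient over each adjacent pair:
  4–103 m: Δρ/Δz = 0.69/99 = 7.0 × 10⁻³ kg m⁻⁴
  103–134 m: Δρ/Δz = 0.08/31 = 2.6 × 10⁻³ kg m⁻⁴
  134–186 m: Δρ/Δz = 0.09/52 = 1.7 × 10⁻³ kg m⁻⁴
  186–209 m: Δρ/Δz = 0.87/23 = 0.038 kg m⁻⁴
The largest gradient is in the 186–209 m interval — the pycnocline.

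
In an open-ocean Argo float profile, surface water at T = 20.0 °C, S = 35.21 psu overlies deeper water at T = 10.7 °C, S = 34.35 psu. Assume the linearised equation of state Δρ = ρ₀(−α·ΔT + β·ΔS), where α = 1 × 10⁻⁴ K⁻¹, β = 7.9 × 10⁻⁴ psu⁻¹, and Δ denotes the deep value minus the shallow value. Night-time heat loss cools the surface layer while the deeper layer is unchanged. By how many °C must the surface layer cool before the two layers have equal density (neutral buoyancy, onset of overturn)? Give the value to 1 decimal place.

Neutral buoyancy requires Δρ = 0, i.e. −α(T_deep − T_surf′) + β(S_deep − S_surf) = 0.
T_surf′ = T_deep − (β/α)·ΔS = 10.7 − (7.9 × 10⁻⁴/1 × 10⁻⁴)·(-0.86) = 17.494 °C.
Cooling required: 20.0 − (17.494) = 2.506 °C.

2.5 °C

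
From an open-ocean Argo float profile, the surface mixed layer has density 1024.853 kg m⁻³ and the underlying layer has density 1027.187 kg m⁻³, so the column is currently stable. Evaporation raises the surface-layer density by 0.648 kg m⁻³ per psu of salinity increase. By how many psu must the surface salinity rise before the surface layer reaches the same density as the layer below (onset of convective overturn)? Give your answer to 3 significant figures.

Density deficit of the surface layer: 1027.187 − 1024.853 = 2.334 kg m⁻³.
Required change = 2.334 / 0.648 = 3.60 psu.

3.60 psu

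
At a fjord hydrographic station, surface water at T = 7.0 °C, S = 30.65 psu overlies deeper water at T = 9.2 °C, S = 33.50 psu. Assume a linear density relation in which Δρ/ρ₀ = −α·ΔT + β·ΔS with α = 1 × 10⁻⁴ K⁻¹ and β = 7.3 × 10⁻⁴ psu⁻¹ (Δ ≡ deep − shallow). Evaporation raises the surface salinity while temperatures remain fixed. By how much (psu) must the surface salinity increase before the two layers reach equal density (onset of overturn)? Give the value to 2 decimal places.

2.55 psu

Neutral buoyancy requires −α(T_deep − T_surf) + β(S_deep − S_surf′) = 0.
S_surf′ = S_deep − (α/β)·ΔT = 33.50 − (1 × 10⁻⁴/7.3 × 10⁻⁴)·(+2.2) = 33.1986 psu.
Increase required: 33.1986 − 30.65 = 2.5486 psu.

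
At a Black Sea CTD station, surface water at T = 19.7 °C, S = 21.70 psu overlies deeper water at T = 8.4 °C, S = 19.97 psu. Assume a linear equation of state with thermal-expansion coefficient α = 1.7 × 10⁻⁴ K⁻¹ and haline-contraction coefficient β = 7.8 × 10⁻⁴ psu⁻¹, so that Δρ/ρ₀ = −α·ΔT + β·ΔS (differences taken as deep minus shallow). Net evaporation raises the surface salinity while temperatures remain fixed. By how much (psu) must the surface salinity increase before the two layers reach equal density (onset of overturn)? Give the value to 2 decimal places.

Neutral buoyancy requires −α(T_deep − T_surf) + β(S_deep − S_surf′) = 0.
S_surf′ = S_deep − (α/β)·ΔT = 19.97 − (1.7 × 10⁻⁴/7.8 × 10⁻⁴)·(-11.3) = 22.4328 psu.
Increase required: 22.4328 − 21.70 = 0.7328 psu.

0.73 psu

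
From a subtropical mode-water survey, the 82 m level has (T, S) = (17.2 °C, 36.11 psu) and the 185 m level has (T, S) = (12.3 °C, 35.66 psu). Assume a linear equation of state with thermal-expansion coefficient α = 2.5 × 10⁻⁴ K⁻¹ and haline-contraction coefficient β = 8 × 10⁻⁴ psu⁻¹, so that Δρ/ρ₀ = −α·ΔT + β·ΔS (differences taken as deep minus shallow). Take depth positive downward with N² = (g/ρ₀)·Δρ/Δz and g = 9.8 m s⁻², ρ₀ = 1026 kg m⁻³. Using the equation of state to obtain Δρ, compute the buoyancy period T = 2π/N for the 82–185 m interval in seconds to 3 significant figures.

693 s

ΔT = -4.9 K, ΔS = -0.45 psu (deep − shallow).
Δρ/ρ₀ = −αΔT + βΔS = 1.225 × 10⁻³ − 3.60 × 10⁻⁴ = 8.65 × 10⁻⁴, so Δρ ≈ 0.8875 kg m⁻³.
N² = (g/ρ₀)·Δρ/Δz = g·(Δρ/ρ₀)/Δz = 9.8 × 8.65 × 10⁻⁴ / 103 = 8.2301 × 10⁻⁵ s⁻².
N = √(8.2301 × 10⁻⁵) = 9.0720 × 10⁻³ rad s⁻¹ → T = 2π/N = 692.59 s ≈ 693 s.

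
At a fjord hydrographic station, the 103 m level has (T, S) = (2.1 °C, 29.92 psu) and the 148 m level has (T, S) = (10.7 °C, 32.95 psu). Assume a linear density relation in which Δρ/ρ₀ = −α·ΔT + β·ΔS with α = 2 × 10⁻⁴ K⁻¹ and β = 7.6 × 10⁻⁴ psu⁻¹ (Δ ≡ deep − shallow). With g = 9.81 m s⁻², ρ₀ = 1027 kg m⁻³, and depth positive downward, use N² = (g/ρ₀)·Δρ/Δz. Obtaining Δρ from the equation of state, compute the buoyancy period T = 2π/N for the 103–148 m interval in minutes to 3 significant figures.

ΔT = +8.6 K, ΔS = +3.03 psu (deep − shallow).
Δρ/ρ₀ = −αΔT + βΔS = -1.72 × 10⁻³ + 2.3028 × 10⁻³ = 5.828 × 10⁻⁴, so Δρ ≈ 0.5985 kg m⁻³.
N² = (g/ρ₀)·Δρ/Δz = g·(Δρ/ρ₀)/Δz = 9.81 × 5.828 × 10⁻⁴ / 45 = 1.2705 × 10⁻⁴ s⁻².
N = √(1.2705 × 10⁻⁴) = 0.011272 rad s⁻¹ → T = 2π/N = 557.42 s = 9.2903 min ≈ 9.29 min.

9.29 min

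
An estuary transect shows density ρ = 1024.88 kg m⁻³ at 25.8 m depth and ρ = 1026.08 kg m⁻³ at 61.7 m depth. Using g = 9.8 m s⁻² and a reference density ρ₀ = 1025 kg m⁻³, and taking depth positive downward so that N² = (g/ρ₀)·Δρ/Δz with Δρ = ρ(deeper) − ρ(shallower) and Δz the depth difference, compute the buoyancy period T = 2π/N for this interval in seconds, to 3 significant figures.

351 s

Δρ = 1026.08 − 1024.88 = 1.20 kg m⁻³ over Δz = 61.7 − 25.8 = 35.9 m.
N² = (9.8/1025) × (1.20/35.9) = 3.1959 × 10⁻⁴ s⁻².
N = √(3.1959 × 10⁻⁴) = 0.017877 rad s⁻¹, so T = 2π/N = 351.47 s ≈ 351 s.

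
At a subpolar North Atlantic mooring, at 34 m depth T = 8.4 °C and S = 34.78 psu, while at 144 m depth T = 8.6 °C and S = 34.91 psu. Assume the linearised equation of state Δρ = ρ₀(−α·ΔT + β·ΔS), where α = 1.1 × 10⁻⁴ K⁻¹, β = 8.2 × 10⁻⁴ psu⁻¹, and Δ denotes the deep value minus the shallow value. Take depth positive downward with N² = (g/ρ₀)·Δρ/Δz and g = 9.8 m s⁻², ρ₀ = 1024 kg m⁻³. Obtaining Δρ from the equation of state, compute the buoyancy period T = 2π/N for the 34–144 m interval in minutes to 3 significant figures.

ΔT = +0.2 K, ΔS = +0.13 psu (deep − shallow).
Δρ/ρ₀ = −αΔT + βΔS = -2.20 × 10⁻⁵ + 1.066 × 10⁻⁴ = 8.46 × 10⁻⁵, so Δρ ≈ 0.08663 kg m⁻³.
N² = (g/ρ₀)·Δρ/Δz = g·(Δρ/ρ₀)/Δz = 9.8 × 8.46 × 10⁻⁵ / 110 = 7.5371 × 10⁻⁶ s⁻².
N = √(7.5371 × 10⁻⁶) = 2.7454 × 10⁻³ rad s⁻¹ → T = 2π/N = 2.2886 × 10³ s = 38.143 min ≈ 38.1 min.

38.1 min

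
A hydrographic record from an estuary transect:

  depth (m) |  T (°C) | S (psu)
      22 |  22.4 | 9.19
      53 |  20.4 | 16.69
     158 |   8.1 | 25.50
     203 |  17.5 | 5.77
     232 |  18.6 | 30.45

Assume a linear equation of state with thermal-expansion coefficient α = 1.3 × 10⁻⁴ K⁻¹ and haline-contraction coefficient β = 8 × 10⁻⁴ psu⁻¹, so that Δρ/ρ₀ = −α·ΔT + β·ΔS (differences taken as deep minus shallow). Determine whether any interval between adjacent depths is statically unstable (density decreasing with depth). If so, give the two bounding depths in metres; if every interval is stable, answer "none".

Evaluate Δρ/ρ₀ = −αΔT + βΔS across each adjacent pair:
  22–53 m: −αΔT+βΔS = −(1.3 × 10⁻⁴)(-2.0)+(8 × 10⁻⁴)(+7.50) = 6.3 × 10⁻³ → stable
  53–158 m: −αΔT+βΔS = −(1.3 × 10⁻⁴)(-12.3)+(8 × 10⁻⁴)(+8.81) = 8.6 × 10⁻³ → stable
  158–203 m: −αΔT+βΔS = −(1.3 × 10⁻⁴)(+9.4)+(8 × 10⁻⁴)(-19.73) = -0.017 → UNSTABLE
  203–232 m: −αΔT+βΔS = −(1.3 × 10⁻⁴)(+1.1)+(8 × 10⁻⁴)(+24.68) = 0.020 → stable
The 158–203 m interval has Δρ < 0: lighter water underlies denser water.

158–203 m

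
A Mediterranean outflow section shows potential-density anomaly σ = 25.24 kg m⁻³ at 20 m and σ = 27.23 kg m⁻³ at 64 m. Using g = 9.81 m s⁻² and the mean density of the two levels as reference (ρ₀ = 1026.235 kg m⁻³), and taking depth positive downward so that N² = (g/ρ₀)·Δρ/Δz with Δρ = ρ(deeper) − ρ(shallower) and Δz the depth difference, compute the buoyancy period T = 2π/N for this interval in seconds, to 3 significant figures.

302 s

Δρ = 1027.23 − 1025.24 = 1.99 kg m⁻³ over Δz = 64 − 20 = 44 m.
N² = (9.81/1026.235) × (1.99/44) = 4.3234 × 10⁻⁴ s⁻².
N = √(4.3234 × 10⁻⁴) = 0.020793 rad s⁻¹, so T = 2π/N = 302.18 s ≈ 302 s.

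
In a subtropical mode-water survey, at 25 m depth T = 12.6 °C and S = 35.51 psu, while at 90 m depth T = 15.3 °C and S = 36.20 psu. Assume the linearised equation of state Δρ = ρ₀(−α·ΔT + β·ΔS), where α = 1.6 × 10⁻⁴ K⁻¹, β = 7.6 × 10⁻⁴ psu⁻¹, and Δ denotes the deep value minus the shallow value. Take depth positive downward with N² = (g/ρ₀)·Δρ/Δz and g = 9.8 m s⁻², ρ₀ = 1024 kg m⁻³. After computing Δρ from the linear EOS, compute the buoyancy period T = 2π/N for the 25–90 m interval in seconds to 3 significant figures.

ΔT = +2.7 K, ΔS = +0.69 psu (deep − shallow).
Δρ/ρ₀ = −αΔT + βΔS = -4.32 × 10⁻⁴ + 5.244 × 10⁻⁴ = 9.24 × 10⁻⁵, so Δρ ≈ 0.09462 kg m⁻³.
N² = (g/ρ₀)·Δρ/Δz = g·(Δρ/ρ₀)/Δz = 9.8 × 9.24 × 10⁻⁵ / 65 = 1.3931 × 10⁻⁵ s⁻².
N = √(1.3931 × 10⁻⁵) = 3.7324 × 10⁻³ rad s⁻¹ → T = 2π/N = 1.6834 × 10³ s ≈ 1.68 × 10³ s.

1.68 × 10³ s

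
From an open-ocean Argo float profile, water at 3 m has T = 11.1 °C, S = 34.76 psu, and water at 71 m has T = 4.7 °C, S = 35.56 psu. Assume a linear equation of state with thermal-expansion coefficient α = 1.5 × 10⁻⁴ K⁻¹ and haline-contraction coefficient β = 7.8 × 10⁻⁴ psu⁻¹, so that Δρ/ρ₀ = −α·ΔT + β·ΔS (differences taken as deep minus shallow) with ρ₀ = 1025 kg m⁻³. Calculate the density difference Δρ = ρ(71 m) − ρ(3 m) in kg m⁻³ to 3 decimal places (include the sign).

ΔT = -6.4 K, ΔS = +0.80 psu (deep − shallow).
Δρ/ρ₀ = −(1.5 × 10⁻⁴)(-6.4) + (7.8 × 10⁻⁴)(+0.80) = 1.584 × 10⁻³.
Δρ = 1025 × (1.584 × 10⁻³) = +1.624 kg m⁻³.
Positive Δρ: denser below, stable.

+1.624 kg m⁻³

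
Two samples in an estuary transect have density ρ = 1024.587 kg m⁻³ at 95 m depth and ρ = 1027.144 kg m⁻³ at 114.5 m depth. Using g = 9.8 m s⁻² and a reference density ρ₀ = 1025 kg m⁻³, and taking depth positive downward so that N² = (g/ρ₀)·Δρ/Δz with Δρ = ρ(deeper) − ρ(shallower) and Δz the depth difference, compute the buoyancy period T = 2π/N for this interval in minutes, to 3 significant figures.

2.96 min

Δρ = 1027.144 − 1024.587 = 2.557 kg m⁻³ over Δz = 114.5 − 95 = 19.5 m.
N² = (9.8/1025) × (2.557/19.5) = 1.2537 × 10⁻³ s⁻².
N = √(1.2537 × 10⁻³) = 0.035408 rad s⁻¹, so T = 2π/N = 177.45 s = 2.9575 min ≈ 2.96 min.
A positive N² confirms static stability across the interval.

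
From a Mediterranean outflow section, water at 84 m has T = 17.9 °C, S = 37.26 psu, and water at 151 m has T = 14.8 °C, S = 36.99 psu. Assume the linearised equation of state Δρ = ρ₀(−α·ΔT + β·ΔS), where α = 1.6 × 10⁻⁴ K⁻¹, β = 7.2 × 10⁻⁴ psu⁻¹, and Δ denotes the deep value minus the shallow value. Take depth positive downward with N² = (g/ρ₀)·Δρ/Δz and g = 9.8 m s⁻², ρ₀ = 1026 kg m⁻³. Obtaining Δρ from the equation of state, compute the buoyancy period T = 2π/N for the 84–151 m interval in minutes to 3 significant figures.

ΔT = -3.1 K, ΔS = -0.27 psu (deep − shallow).
Δρ/ρ₀ = −αΔT + βΔS = 4.96 × 10⁻⁴ − 1.944 × 10⁻⁴ = 3.016 × 10⁻⁴, so Δρ ≈ 0.3094 kg m⁻³.
N² = (g/ρ₀)·Δρ/Δz = g·(Δρ/ρ₀)/Δz = 9.8 × 3.016 × 10⁻⁴ / 67 = 4.4115 × 10⁻⁵ s⁻².
N = √(4.4115 × 10⁻⁵) = 6.6419 × 10⁻³ rad s⁻¹ → T = 2π/N = 945.99 s = 15.767 min ≈ 15.8 min.

15.8 min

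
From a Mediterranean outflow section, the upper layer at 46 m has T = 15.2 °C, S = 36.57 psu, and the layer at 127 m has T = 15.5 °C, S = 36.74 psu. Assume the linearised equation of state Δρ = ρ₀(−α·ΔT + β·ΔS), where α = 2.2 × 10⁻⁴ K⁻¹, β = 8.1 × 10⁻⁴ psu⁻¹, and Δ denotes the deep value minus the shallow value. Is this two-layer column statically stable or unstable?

stable

ΔT = 15.5 − 15.2 = +0.3 K and ΔS = 36.74 − 36.57 = +0.17 psu (deep − shallow).
−αΔT = -6.60 × 10⁻⁵; βΔS = 1.377 × 10⁻⁴; sum Δρ/ρ₀ = 7.17 × 10⁻⁵.
Δρ/ρ₀ > 0, so Δρ > 0: deeper water is denser → statically stable.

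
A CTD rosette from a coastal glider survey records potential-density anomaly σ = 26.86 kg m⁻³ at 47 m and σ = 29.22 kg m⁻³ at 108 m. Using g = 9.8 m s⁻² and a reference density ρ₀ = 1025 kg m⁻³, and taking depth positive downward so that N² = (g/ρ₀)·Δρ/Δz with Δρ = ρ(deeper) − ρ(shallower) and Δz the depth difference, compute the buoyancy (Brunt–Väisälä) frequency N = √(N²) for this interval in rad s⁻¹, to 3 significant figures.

0.0192 rad s⁻¹

Δρ = 1029.22 − 1026.86 = 2.36 kg m⁻³ over Δz = 108 − 47 = 61 m.
N² = (9.8/1025) × (2.36/61) = 3.6990 × 10⁻⁴ s⁻².
N = √(3.6990 × 10⁻⁴) = 0.019233 rad s⁻¹ ≈ 0.0192 rad s⁻¹.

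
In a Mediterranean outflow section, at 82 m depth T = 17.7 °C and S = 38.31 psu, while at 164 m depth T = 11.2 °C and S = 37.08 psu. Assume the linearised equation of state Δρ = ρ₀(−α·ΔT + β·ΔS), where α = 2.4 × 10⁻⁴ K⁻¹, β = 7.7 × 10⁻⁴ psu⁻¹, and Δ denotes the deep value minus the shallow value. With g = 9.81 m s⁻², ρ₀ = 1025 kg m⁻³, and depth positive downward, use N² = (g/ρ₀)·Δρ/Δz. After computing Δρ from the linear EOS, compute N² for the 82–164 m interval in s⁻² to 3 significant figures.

ΔT = -6.5 K, ΔS = -1.23 psu (deep − shallow).
Δρ/ρ₀ = −αΔT + βΔS = 1.56 × 10⁻³ − 9.471 × 10⁻⁴ = 6.129 × 10⁻⁴, so Δρ ≈ 0.6282 kg m⁻³.
N² = (g/ρ₀)·Δρ/Δz = g·(Δρ/ρ₀)/Δz = 9.81 × 6.129 × 10⁻⁴ / 82 = 7.3324 × 10⁻⁵ s⁻² ≈ 7.33 × 10⁻⁵ s⁻².

7.33 × 10⁻⁵ s⁻²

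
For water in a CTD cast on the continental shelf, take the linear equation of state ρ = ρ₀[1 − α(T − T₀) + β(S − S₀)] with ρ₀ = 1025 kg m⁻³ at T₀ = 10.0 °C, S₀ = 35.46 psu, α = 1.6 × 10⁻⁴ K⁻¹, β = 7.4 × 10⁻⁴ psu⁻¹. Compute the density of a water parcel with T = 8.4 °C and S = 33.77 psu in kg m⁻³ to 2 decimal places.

T − T₀ = -1.6 K, S − S₀ = -1.69 psu.
Bracket = 1 − α·(-1.6) + β·(-1.69) = 1 + (-9.946 × 10⁻⁴) = 0.9990054.
ρ = 1025 × 0.9990054 = 1023.98 kg m⁻³.

1023.98 kg m⁻³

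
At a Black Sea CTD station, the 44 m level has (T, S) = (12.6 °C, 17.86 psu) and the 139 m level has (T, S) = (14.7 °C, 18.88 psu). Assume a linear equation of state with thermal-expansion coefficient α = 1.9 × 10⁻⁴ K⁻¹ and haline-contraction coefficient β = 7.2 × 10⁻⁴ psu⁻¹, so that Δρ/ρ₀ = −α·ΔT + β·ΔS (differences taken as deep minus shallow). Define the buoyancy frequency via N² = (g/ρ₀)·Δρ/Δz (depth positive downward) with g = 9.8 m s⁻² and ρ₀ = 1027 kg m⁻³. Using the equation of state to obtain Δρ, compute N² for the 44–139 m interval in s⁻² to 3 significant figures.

3.46 × 10⁻⁵ s⁻²

ΔT = +2.1 K, ΔS = +1.02 psu (deep − shallow).
Δρ/ρ₀ = −αΔT + βΔS = -3.99 × 10⁻⁴ + 7.344 × 10⁻⁴ = 3.354 × 10⁻⁴, so Δρ ≈ 0.3445 kg m⁻³.
N² = (g/ρ₀)·Δρ/Δz = g·(Δρ/ρ₀)/Δz = 9.8 × 3.354 × 10⁻⁴ / 95 = 3.4599 × 10⁻⁵ s⁻² ≈ 3.46 × 10⁻⁵ s⁻².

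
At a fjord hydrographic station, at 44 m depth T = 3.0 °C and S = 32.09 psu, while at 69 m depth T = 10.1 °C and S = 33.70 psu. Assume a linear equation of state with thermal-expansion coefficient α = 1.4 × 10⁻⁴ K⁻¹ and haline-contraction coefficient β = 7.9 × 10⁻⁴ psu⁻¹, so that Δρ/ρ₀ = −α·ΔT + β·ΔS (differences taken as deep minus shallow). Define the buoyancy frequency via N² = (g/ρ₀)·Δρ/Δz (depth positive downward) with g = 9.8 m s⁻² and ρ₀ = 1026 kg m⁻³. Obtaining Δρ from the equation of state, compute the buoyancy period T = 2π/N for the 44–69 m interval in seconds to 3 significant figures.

ΔT = +7.1 K, ΔS = +1.61 psu (deep − shallow).
Δρ/ρ₀ = −αΔT + βΔS = -9.94 × 10⁻⁴ + 1.2719 × 10⁻³ = 2.779 × 10⁻⁴, so Δρ ≈ 0.2851 kg m⁻³.
N² = (g/ρ₀)·Δρ/Δz = g·(Δρ/ρ₀)/Δz = 9.8 × 2.779 × 10⁻⁴ / 25 = 1.0894 × 10⁻⁴ s⁻².
N = √(1.0894 × 10⁻⁴) = 0.010437 rad s⁻¹ → T = 2π/N = 602.01 s ≈ 602 s.

602 s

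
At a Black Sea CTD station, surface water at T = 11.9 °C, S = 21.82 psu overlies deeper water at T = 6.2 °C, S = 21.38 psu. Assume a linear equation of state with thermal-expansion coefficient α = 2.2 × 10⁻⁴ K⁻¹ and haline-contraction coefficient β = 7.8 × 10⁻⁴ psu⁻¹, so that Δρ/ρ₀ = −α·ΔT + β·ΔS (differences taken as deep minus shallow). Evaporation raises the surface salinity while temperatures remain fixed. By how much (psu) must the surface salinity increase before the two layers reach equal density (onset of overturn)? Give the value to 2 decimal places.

Neutral buoyancy requires −α(T_deep − T_surf) + β(S_deep − S_surf′) = 0.
S_surf′ = S_deep − (α/β)·ΔT = 21.38 − (2.2 × 10⁻⁴/7.8 × 10⁻⁴)·(-5.7) = 22.9877 psu.
Increase required: 22.9877 − 21.82 = 1.1677 psu.

1.17 psu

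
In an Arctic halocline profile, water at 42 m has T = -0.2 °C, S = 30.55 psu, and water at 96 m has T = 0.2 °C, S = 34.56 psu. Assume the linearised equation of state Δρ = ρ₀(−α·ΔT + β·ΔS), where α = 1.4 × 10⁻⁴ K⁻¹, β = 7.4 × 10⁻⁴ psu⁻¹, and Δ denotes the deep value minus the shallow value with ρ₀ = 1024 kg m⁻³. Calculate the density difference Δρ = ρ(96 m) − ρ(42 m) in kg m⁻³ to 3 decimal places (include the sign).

+2.981 kg m⁻³

ΔT = +0.4 K, ΔS = +4.01 psu (deep − shallow).
Δρ/ρ₀ = −(1.4 × 10⁻⁴)(+0.4) + (7.4 × 10⁻⁴)(+4.01) = 2.9114 × 10⁻³.
Δρ = 1024 × (2.9114 × 10⁻³) = +2.981 kg m⁻³.
Positive Δρ: denser below, stable.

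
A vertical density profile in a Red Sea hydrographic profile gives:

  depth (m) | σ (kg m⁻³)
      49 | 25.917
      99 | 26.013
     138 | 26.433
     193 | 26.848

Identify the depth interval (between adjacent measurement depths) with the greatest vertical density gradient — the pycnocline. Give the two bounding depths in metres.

Compute the density gradient over each adjacent pair:
  49–99 m: Δρ/Δz = 0.096/50 = 1.9 × 10⁻³ kg m⁻⁴
  99–138 m: Δρ/Δz = 0.420/39 = 0.011 kg m⁻⁴
  138–193 m: Δρ/Δz = 0.415/55 = 7.5 × 10⁻³ kg m⁻⁴
The largest gradient is in the 99–138 m interval — the pycnocline.

99–138 m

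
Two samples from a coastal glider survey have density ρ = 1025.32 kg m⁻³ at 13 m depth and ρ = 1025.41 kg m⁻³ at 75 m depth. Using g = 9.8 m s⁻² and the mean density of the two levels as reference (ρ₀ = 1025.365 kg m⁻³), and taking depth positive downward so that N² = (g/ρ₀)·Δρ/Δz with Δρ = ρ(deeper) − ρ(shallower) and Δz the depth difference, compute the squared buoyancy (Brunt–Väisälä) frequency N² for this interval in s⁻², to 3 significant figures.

1.39 × 10⁻⁵ s⁻²

Δρ = 1025.41 − 1025.32 = 0.09 kg m⁻³ over Δz = 75 − 13 = 62 m.
N² = (9.8/1025.365) × (0.09/62) = 1.3874 × 10⁻⁵ s⁻² ≈ 1.39 × 10⁻⁵ s⁻².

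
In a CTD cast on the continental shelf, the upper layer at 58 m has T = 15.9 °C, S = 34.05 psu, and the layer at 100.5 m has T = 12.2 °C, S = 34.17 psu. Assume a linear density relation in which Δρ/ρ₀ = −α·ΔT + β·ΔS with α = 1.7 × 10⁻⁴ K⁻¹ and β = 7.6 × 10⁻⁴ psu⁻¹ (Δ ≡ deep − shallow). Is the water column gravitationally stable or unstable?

ΔT = 12.2 − 15.9 = -3.7 K and ΔS = 34.17 − 34.05 = +0.12 psu (deep − shallow).
−αΔT = 6.29 × 10⁻⁴; βΔS = 9.12 × 10⁻⁵; sum Δρ/ρ₀ = 7.202 × 10⁻⁴.
Δρ/ρ₀ > 0, so Δρ > 0: deeper water is denser → statically stable.

stable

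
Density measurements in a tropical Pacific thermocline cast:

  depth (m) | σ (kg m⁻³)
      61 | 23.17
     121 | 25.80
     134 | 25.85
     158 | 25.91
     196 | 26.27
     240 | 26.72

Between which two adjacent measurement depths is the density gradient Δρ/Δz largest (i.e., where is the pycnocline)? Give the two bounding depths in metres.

Compute the density gradient over each adjacent pair:
  61–121 m: Δρ/Δz = 2.63/60 = 0.044 kg m⁻⁴
  121–134 m: Δρ/Δz = 0.05/13 = 3.8 × 10⁻³ kg m⁻⁴
  134–158 m: Δρ/Δz = 0.06/24 = 2.5 × 10⁻³ kg m⁻⁴
  158–196 m: Δρ/Δz = 0.36/38 = 9.5 × 10⁻³ kg m⁻⁴
  196–240 m: Δρ/Δz = 0.45/44 = 0.010 kg m⁻⁴
The largest gradient is in the 61–121 m interval — the pycnocline.

61–121 m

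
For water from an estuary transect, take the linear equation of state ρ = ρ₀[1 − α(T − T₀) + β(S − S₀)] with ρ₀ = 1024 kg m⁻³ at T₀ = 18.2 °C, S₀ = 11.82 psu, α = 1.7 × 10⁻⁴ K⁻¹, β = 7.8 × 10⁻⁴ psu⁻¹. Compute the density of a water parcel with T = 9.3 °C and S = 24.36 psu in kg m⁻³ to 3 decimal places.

T − T₀ = -8.9 K, S − S₀ = +12.54 psu.
Bracket = 1 − α·(-8.9) + β·(+12.54) = 1 + (0.0112942) = 1.0112942.
ρ = 1024 × 1.0112942 = 1035.565 kg m⁻³.

1035.565 kg m⁻³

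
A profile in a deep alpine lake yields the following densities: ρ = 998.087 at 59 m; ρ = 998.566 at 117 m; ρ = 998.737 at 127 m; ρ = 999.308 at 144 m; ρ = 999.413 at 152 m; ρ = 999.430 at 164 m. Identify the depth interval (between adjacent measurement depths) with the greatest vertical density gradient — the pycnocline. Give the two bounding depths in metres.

127–144 m

Compute the density gradient over each adjacent pair:
  59–117 m: Δρ/Δz = 0.479/58 = 8.3 × 10⁻³ kg m⁻⁴
  117–127 m: Δρ/Δz = 0.171/10 = 0.017 kg m⁻⁴
  127–144 m: Δρ/Δz = 0.571/17 = 0.034 kg m⁻⁴
  144–152 m: Δρ/Δz = 0.105/8 = 0.013 kg m⁻⁴
  152–164 m: Δρ/Δz = 0.017/12 = 1.4 × 10⁻³ kg m⁻⁴
The largest gradient is in the 127–144 m interval — the pycnocline.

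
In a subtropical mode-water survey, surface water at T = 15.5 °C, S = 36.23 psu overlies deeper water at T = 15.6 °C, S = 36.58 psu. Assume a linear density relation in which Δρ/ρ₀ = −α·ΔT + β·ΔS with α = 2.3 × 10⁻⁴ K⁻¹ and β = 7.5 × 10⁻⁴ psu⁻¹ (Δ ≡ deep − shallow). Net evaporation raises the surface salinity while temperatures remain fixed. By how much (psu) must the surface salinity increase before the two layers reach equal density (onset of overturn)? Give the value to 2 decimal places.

Neutral buoyancy requires −α(T_deep − T_surf) + β(S_deep − S_surf′) = 0.
S_surf′ = S_deep − (α/β)·ΔT = 36.58 − (2.3 × 10⁻⁴/7.5 × 10⁻⁴)·(+0.1) = 36.5493 psu.
Increase required: 36.5493 − 36.23 = 0.3193 psu.

0.32 psu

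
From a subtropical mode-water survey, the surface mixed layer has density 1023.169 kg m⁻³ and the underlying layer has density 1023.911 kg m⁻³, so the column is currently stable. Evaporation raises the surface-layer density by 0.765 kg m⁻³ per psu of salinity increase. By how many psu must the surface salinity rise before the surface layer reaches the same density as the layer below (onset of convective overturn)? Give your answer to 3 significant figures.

0.970 psu

Density deficit of the surface layer: 1023.911 − 1023.169 = 0.742 kg m⁻³.
Required change = 0.742 / 0.765 = 0.970 psu.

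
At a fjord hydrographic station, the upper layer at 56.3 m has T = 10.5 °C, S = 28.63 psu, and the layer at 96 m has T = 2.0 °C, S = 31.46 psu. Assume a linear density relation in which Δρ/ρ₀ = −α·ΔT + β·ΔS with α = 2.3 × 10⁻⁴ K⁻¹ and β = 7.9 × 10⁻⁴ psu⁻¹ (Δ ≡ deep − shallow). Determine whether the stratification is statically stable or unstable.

ΔT = 2.0 − 10.5 = -8.5 K and ΔS = 31.46 − 28.63 = +2.83 psu (deep − shallow).
−αΔT = 1.955 × 10⁻³; βΔS = 2.2357 × 10⁻³; sum Δρ/ρ₀ = 4.1907 × 10⁻³.
Δρ/ρ₀ > 0, so Δρ > 0: deeper water is denser → statically stable.

stable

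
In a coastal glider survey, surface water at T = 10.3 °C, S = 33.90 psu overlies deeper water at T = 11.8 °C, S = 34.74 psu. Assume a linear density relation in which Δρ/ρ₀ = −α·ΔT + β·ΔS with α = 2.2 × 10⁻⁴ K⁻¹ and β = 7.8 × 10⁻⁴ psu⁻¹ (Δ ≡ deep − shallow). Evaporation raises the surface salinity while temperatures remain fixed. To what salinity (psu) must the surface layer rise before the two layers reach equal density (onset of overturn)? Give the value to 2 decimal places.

Neutral buoyancy requires −α(T_deep − T_surf) + β(S_deep − S_surf′) = 0.
S_surf′ = S_deep − (α/β)·ΔT = 34.74 − (2.2 × 10⁻⁴/7.8 × 10⁻⁴)·(+1.5) = 34.3169 psu.
Increase required: 34.3169 − 33.90 = 0.4169 psu.

34.32 psu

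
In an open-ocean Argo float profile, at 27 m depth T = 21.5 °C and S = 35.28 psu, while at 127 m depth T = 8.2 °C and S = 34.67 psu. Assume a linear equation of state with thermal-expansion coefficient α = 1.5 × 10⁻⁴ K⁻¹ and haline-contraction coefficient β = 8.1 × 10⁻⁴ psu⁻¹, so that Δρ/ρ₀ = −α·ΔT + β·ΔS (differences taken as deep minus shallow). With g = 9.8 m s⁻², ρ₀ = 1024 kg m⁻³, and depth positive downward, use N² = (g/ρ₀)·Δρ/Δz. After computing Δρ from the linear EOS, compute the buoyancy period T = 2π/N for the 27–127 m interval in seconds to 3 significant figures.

ΔT = -13.3 K, ΔS = -0.61 psu (deep − shallow).
Δρ/ρ₀ = −αΔT + βΔS = 1.995 × 10⁻³ − 4.941 × 10⁻⁴ = 1.5009 × 10⁻³, so Δρ ≈ 1.537 kg m⁻³.
N² = (g/ρ₀)·Δρ/Δz = g·(Δρ/ρ₀)/Δz = 9.8 × 1.5009 × 10⁻³ / 100 = 1.4709 × 10⁻⁴ s⁻².
N = √(1.4709 × 10⁻⁴) = 0.012128 rad s⁻¹ → T = 2π/N = 518.07 s ≈ 518 s.

518 s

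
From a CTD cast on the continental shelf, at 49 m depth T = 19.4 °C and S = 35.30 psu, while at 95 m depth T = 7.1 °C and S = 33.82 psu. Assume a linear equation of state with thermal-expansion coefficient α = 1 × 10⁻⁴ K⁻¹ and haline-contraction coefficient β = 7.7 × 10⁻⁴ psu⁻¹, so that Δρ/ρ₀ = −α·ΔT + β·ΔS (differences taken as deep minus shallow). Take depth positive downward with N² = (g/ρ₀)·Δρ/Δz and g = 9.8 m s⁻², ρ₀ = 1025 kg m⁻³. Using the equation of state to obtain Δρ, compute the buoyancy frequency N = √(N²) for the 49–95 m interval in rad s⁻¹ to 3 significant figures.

4.39 × 10⁻³ rad s⁻¹

ΔT = -12.3 K, ΔS = -1.48 psu (deep − shallow).
Δρ/ρ₀ = −αΔT + βΔS = 1.23 × 10⁻³ − 1.1396 × 10⁻³ = 9.04 × 10⁻⁵, so Δρ ≈ 0.09266 kg m⁻³.
N² = (g/ρ₀)·Δρ/Δz = g·(Δρ/ρ₀)/Δz = 9.8 × 9.04 × 10⁻⁵ / 46 = 1.9259 × 10⁻⁵ s⁻².
N = √(1.9259 × 10⁻⁵) = 4.3885 × 10⁻³ rad s⁻¹ ≈ 4.39 × 10⁻³ rad s⁻¹.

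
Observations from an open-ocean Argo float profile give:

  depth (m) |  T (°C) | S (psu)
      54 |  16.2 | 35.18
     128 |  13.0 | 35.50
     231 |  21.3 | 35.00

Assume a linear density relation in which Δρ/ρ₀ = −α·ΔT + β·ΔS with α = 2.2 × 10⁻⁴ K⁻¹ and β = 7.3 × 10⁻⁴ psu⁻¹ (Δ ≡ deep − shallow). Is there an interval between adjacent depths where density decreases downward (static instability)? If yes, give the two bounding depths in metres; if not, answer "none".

128–231 m

Evaluate Δρ/ρ₀ = −αΔT + βΔS across each adjacent pair:
  54–128 m: −αΔT+βΔS = −(2.2 × 10⁻⁴)(-3.2)+(7.3 × 10⁻⁴)(+0.32) = 9.4 × 10⁻⁴ → stable
  128–231 m: −αΔT+βΔS = −(2.2 × 10⁻⁴)(+8.3)+(7.3 × 10⁻⁴)(-0.50) = -2.2 × 10⁻³ → UNSTABLE
The 128–231 m interval has Δρ < 0: lighter water underlies denser water.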